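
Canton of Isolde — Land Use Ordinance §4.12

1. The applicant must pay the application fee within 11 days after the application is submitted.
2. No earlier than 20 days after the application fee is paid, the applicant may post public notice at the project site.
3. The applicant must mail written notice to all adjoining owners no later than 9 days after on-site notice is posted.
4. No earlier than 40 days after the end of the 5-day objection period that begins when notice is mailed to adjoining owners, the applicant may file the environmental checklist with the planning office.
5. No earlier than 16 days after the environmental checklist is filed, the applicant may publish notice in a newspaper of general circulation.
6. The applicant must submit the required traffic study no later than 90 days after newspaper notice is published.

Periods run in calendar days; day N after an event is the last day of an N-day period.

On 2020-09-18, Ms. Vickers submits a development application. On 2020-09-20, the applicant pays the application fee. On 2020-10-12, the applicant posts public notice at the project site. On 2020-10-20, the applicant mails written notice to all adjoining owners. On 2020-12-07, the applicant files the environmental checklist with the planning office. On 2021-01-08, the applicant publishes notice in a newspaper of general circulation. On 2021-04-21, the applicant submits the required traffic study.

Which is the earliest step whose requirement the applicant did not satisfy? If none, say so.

Step 1: 11 days after 2020-09-18 (when the application is submitted) is 2020-09-29; 2020-09-20 is within that limit.
Step 2: the earliest permitted date is 20 days after 2020-09-20 (when the application fee is paid), i.e. 2020-10-10; 2020-10-12 is on or after that date.
Step 3: 9 days after 2020-10-12 (when on-site notice is posted) is 2020-10-21; completed 2020-10-20, before the deadline.
Step 4: the earliest permitted date is 40 days after 2020-10-25 (end of the 5-day objection period, which began when notice is mailed to adjoining owners on 2020-10-20), i.e. 2020-12-04; done 2020-12-07 — permitted.
Step 5: the earliest permitted date is 16 days after 2020-12-07 (when the environmental checklist is filed), i.e. 2020-12-23; done 2021-01-08, after the minimum wait.
Step 6: 90 days after 2021-01-08 (when newspaper notice is published) is 2021-04-08; 2021-04-21 misses that deadline by 13 days.
No need to go further; step 6 was not satisfied.

Step 6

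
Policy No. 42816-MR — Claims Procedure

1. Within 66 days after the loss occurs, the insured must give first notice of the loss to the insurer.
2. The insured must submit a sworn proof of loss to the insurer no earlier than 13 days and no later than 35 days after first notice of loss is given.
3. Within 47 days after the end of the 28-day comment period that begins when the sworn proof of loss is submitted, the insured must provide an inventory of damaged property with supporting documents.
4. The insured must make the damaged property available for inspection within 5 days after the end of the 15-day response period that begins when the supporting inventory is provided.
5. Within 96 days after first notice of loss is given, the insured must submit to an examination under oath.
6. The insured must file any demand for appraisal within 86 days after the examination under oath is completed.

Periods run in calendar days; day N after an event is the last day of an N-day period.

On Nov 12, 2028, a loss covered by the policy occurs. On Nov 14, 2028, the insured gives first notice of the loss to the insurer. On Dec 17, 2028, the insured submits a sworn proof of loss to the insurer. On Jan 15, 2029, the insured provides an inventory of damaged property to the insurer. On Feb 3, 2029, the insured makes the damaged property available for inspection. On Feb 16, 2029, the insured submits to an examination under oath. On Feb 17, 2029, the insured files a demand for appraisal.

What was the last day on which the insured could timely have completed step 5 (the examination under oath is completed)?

Step 5 runs from Nov 14, 2028, when first notice of loss is given. 96 days after Nov 14, 2028 is Feb 18, 2029.

Feb 18, 2029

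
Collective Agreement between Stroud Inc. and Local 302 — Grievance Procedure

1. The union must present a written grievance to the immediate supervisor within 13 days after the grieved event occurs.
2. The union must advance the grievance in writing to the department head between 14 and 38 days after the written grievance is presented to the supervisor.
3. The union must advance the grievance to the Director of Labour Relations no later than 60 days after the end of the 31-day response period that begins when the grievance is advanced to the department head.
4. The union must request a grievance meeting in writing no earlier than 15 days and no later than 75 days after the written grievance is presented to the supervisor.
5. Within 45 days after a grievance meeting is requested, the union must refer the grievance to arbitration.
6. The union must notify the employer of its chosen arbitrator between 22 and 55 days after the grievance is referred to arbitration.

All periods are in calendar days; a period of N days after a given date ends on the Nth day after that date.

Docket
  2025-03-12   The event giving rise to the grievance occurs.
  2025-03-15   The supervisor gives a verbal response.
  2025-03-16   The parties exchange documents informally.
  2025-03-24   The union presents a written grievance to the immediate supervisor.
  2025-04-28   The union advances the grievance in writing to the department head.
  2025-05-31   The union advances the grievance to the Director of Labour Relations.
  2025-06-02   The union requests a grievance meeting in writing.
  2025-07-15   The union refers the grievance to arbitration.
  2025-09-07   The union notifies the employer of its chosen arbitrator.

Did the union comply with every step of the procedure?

(1) due by 2025-03-12 + 13 days = 2025-03-25; done 2025-03-24 — timely.
(2) the permitted window runs from 2025-03-24 + 14 = 2025-04-07 to 2025-03-24 + 38 = 2025-05-01; done 2025-04-28, which is between those dates.
(3) due by 2025-05-29 + 60 days = 2025-07-28; 2025-05-31 is within that limit.
(4) the permitted window runs from 2025-03-24 + 15 = 2025-04-08 to 2025-03-24 + 75 = 2025-06-07; done 2025-06-02, which is between those dates.
(5) due by 2025-06-02 + 45 days = 2025-07-17; done 2025-07-15 — timely.
(6) the permitted window runs from 2025-07-15 + 22 = 2025-08-06 to 2025-07-15 + 55 = 2025-09-08; 2025-09-07 falls inside that range.

Yes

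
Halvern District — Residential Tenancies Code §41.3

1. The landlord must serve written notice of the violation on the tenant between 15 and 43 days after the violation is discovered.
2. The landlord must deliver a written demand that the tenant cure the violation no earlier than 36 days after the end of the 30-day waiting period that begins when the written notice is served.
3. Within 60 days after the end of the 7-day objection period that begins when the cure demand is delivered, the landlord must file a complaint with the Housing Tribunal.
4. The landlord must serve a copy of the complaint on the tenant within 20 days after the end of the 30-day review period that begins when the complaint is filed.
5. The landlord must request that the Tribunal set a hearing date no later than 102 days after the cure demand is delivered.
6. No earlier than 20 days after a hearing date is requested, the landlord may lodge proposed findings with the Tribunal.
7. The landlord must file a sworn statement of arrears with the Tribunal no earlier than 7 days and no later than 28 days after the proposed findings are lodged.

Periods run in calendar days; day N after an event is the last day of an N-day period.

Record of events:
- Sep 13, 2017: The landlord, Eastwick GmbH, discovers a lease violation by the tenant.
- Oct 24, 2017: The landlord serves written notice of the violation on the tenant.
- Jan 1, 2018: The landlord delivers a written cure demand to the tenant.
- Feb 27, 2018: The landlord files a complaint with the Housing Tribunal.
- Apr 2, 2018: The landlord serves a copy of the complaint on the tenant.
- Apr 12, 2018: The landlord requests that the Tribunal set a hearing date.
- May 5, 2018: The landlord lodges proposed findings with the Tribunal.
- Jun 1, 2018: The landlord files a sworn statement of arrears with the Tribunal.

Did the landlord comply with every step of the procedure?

Yes

Step 1 — 15 and 43 days from Sep 13, 2017 (when the violation is discovered) are Sep 28, 2017 and Oct 26, 2017 respectively; done Oct 24, 2017, which is between those dates.
Step 2 — must wait 36 days from Nov 23, 2017 (end of the 30-day waiting period, which began when the written notice is served on Oct 24, 2017), so not before Dec 29, 2017; done Jan 1, 2018, after the minimum wait.
Step 3 — counting 60 days from Jan 8, 2018 (end of the 7-day objection period, which began when the cure demand is delivered on Jan 1, 2018) gives a deadline of Mar 9, 2018; completed Feb 27, 2018, before the deadline.
Step 4 — counting 20 days from Mar 29, 2018 (end of the 30-day review period, which began when the complaint is filed on Feb 27, 2018) gives a deadline of Apr 18, 2018; Apr 2, 2018 is within that limit.
Step 5 — counting 102 days from Jan 1, 2018 (when the cure demand is delivered) gives a deadline of Apr 13, 2018; Apr 12, 2018 is within that limit.
Step 6 — must wait 20 days from Apr 12, 2018 (when a hearing date is requested), so not before May 2, 2018; May 5, 2018 is on or after that date.
Step 7 — 7 and 28 days from May 5, 2018 (when the proposed findings are lodged) are May 12, 2018 and Jun 2, 2018 respectively; Jun 1, 2018 falls inside that range.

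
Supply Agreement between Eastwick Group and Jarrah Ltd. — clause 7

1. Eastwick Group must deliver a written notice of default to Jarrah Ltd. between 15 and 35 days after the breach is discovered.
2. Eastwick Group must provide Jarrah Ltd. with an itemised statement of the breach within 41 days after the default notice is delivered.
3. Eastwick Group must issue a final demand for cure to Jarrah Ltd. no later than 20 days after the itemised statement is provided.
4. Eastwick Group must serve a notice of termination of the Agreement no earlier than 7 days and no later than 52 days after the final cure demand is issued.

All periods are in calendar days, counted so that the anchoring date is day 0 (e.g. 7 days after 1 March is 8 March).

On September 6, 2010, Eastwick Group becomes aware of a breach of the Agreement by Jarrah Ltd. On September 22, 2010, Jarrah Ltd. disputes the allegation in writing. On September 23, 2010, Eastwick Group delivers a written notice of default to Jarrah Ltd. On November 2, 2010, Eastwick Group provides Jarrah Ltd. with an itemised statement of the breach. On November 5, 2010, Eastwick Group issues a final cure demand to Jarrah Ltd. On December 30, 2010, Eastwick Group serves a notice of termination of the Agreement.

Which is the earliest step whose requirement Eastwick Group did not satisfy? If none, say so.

Step 4

Step 1: the window is 15–35 days after September 6, 2010 (when the breach is discovered), so September 21, 2010 through October 11, 2010; done September 23, 2010, which is between those dates.
Step 2: 41 days after September 23, 2010 (when the default notice is delivered) is November 3, 2010; November 2, 2010 is within that limit.
Step 3: 20 days after November 2, 2010 (when the itemised statement is provided) is November 22, 2010; November 5, 2010 is within that limit.
Step 4: the window is 7–52 days after November 5, 2010 (when the final cure demand is issued), so November 12, 2010 through December 27, 2010; done December 30, 2010 — 3 days after the window closed.
No need to go further; step 4 was not satisfied.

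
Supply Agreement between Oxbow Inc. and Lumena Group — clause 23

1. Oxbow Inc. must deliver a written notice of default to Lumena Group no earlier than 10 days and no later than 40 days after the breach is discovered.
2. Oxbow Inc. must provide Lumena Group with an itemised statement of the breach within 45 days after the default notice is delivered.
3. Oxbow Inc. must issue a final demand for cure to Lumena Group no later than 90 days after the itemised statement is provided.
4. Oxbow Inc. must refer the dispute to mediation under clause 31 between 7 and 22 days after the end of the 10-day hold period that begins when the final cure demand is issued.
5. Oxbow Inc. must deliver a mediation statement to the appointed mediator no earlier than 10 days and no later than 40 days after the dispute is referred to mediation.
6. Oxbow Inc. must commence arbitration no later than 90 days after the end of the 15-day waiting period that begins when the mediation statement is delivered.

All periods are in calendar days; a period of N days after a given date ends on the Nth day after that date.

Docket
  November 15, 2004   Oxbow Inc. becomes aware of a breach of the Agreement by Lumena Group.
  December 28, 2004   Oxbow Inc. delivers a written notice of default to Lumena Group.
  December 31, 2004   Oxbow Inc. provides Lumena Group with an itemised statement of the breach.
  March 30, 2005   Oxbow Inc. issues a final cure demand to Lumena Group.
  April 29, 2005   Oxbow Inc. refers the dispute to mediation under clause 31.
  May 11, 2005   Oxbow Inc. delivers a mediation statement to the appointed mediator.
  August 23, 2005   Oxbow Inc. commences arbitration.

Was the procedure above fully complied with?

(1) the permitted window runs from November 15, 2004 + 10 = November 25, 2004 to November 15, 2004 + 40 = December 25, 2004; December 28, 2004 is 3 days past the end of the window.
That is the first point of non-compliance.

No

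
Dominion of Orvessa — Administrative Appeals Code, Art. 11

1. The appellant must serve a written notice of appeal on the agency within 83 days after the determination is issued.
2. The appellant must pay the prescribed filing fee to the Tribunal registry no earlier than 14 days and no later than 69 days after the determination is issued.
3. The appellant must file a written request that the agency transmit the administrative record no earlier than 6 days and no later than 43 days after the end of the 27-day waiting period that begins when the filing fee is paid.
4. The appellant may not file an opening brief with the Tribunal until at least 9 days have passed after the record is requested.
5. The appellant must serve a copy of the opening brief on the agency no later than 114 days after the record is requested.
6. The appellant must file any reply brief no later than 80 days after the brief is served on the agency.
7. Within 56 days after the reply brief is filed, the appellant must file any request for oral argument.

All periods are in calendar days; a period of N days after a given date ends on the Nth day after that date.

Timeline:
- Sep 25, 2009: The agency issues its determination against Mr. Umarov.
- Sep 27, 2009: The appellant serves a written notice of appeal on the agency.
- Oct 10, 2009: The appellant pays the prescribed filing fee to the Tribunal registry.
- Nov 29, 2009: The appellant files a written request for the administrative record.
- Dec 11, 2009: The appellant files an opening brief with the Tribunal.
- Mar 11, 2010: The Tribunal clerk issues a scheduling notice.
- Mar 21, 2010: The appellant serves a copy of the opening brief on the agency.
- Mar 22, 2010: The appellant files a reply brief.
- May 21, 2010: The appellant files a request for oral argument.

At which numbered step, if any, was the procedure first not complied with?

(1) due by Sep 25, 2009 + 83 days = Dec 17, 2009; done Sep 27, 2009 — timely.
(2) the permitted window runs from Sep 25, 2009 + 14 = Oct 9, 2009 to Sep 25, 2009 + 69 = Dec 3, 2009; Oct 10, 2009 falls inside that range.
(3) the permitted window runs from Nov 6, 2009 + 6 = Nov 12, 2009 to Nov 6, 2009 + 43 = Dec 19, 2009; done Nov 29, 2009 — within the window.
(4) permitted from Nov 29, 2009 + 9 days = Dec 8, 2009 onward; done Dec 11, 2009, after the minimum wait.
(5) due by Nov 29, 2009 + 114 days = Mar 23, 2010; Mar 21, 2010 is within that limit.
(6) due by Mar 21, 2010 + 80 days = Jun 9, 2010; completed Mar 22, 2010, before the deadline.
(7) due by Mar 22, 2010 + 56 days = May 17, 2010; done May 21, 2010 — 4 days late.

Step 7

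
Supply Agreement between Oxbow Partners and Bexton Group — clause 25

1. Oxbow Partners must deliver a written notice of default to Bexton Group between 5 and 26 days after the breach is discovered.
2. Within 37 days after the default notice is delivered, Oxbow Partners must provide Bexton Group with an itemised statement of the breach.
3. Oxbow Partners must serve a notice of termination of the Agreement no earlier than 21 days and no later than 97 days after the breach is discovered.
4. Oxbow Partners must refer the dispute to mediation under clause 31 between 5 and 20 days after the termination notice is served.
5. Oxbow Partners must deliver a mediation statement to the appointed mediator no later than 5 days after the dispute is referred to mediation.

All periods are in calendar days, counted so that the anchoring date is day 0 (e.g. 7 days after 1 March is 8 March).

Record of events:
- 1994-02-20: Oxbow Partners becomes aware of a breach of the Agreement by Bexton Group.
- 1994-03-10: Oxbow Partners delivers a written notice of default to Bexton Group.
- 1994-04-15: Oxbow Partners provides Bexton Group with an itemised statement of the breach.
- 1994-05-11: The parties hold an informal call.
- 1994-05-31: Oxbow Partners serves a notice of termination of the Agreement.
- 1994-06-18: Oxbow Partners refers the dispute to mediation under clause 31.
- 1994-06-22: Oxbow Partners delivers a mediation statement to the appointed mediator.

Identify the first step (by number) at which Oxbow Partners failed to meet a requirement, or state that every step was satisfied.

Step 1: the window is 5–26 days after 1994-02-20 (when the breach is discovered), so 1994-02-25 through 1994-03-18; 1994-03-10 falls inside that range.
Step 2: 37 days after 1994-03-10 (when the default notice is delivered) is 1994-04-16; completed 1994-04-15, before the deadline.
Step 3: the window is 21–97 days after 1994-02-20 (when the breach is discovered), so 1994-03-13 through 1994-05-28; done 1994-05-31 — 3 days after the window closed.
That is the first point of non-compliance.

Step 3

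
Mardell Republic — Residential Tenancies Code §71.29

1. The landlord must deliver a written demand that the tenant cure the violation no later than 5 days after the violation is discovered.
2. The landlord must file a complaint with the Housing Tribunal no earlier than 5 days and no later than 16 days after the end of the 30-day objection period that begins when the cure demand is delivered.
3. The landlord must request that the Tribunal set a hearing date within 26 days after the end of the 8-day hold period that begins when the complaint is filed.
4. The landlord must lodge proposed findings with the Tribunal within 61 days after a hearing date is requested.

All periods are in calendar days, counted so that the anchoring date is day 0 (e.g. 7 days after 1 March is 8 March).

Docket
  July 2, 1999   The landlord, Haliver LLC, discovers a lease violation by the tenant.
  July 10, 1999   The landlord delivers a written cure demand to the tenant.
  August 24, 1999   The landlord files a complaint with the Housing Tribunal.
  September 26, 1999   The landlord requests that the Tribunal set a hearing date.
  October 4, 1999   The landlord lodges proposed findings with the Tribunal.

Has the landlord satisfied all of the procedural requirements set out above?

No

Step 1 — counting 5 days from July 2, 1999 (when the violation is discovered) gives a deadline of July 7, 1999; done July 10, 1999 — 3 days late.
No need to go further; step 1 was not satisfied.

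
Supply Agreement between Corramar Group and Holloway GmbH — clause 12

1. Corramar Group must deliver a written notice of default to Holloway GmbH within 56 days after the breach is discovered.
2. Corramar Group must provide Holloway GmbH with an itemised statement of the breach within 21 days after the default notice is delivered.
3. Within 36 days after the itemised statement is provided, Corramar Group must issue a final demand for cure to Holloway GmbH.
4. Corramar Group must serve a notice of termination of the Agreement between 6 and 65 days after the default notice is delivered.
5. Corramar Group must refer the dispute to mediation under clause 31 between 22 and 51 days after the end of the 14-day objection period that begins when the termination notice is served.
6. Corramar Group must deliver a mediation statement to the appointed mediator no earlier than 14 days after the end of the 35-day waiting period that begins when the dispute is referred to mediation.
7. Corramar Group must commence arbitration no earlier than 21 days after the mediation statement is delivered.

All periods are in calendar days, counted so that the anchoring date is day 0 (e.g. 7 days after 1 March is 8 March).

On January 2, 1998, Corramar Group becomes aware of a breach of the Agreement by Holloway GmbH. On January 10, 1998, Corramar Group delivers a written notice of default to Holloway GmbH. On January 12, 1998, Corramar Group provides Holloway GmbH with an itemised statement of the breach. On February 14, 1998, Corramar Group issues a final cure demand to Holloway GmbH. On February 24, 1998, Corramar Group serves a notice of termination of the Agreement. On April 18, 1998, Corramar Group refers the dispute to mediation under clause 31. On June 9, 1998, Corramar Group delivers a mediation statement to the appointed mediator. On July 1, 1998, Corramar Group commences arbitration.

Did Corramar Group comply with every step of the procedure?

(1) due by January 2, 1998 + 56 days = February 27, 1998; January 10, 1998 is within that limit.
(2) due by January 10, 1998 + 21 days = January 31, 1998; completed January 12, 1998, before the deadline.
(3) due by January 12, 1998 + 36 days = February 17, 1998; done February 14, 1998 — timely.
(4) the permitted window runs from January 10, 1998 + 6 = January 16, 1998 to January 10, 1998 + 65 = March 16, 1998; done February 24, 1998 — within the window.
(5) the permitted window runs from March 10, 1998 + 22 = April 1, 1998 to March 10, 1998 + 51 = April 30, 1998; done April 18, 1998, which is between those dates.
(6) permitted from May 23, 1998 + 14 days = June 6, 1998 onward; done June 9, 1998, after the minimum wait.
(7) permitted from June 9, 1998 + 21 days = June 30, 1998 onward; July 1, 1998 is on or after that date.

Yes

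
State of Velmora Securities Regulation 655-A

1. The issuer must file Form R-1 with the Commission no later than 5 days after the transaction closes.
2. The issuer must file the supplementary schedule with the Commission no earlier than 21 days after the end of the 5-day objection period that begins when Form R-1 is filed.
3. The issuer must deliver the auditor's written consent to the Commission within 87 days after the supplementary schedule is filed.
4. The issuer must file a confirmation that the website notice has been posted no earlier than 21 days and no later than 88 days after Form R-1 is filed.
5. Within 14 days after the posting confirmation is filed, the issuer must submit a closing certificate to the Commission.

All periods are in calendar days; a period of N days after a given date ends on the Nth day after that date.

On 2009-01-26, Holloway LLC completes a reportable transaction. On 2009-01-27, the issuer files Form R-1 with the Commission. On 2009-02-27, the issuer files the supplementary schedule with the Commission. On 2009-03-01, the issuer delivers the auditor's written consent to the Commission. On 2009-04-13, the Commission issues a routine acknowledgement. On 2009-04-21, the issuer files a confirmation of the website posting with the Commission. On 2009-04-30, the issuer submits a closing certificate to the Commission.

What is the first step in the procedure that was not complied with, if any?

Step 1 — counting 5 days from 2009-01-26 (when the transaction closes) gives a deadline of 2009-01-31; 2009-01-27 is within that limit.
Step 2 — must wait 21 days from 2009-02-01 (end of the 5-day objection period, which began when Form R-1 is filed on 2009-01-27), so not before 2009-02-22; done 2009-02-27, after the minimum wait.
Step 3 — counting 87 days from 2009-02-27 (when the supplementary schedule is filed) gives a deadline of 2009-05-25; completed 2009-03-01, before the deadline.
Step 4 — 21 and 88 days from 2009-01-27 (when Form R-1 is filed) are 2009-02-17 and 2009-04-25 respectively; done 2009-04-21 — within the window.
Step 5 — counting 14 days from 2009-04-21 (when the posting confirmation is filed) gives a deadline of 2009-05-05; done 2009-04-30 — timely.

None — every step was satisfied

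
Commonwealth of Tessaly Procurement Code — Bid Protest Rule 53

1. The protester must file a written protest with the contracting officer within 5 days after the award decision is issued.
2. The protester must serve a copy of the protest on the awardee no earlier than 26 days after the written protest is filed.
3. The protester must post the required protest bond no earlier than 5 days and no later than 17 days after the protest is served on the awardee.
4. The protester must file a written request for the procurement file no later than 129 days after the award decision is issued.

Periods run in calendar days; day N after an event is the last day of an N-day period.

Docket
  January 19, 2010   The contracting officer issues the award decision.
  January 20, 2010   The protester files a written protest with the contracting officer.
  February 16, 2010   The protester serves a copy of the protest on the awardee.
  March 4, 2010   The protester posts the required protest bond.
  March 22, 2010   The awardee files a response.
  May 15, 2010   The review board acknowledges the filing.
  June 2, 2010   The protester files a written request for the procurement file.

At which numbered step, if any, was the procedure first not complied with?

Step 1 — counting 5 days from January 19, 2010 (when the award decision is issued) gives a deadline of January 24, 2010; January 20, 2010 is within that limit.
Step 2 — must wait 26 days from January 20, 2010 (when the written protest is filed), so not before February 15, 2010; done February 16, 2010, after the minimum wait.
Step 3 — 5 and 17 days from February 16, 2010 (when the protest is served on the awardee) are February 21, 2010 and March 5, 2010 respectively; done March 4, 2010 — within the window.
Step 4 — counting 129 days from January 19, 2010 (when the award decision is issued) gives a deadline of May 28, 2010; June 2, 2010 misses that deadline by 5 days.
That is the first point of non-compliance.

Step 4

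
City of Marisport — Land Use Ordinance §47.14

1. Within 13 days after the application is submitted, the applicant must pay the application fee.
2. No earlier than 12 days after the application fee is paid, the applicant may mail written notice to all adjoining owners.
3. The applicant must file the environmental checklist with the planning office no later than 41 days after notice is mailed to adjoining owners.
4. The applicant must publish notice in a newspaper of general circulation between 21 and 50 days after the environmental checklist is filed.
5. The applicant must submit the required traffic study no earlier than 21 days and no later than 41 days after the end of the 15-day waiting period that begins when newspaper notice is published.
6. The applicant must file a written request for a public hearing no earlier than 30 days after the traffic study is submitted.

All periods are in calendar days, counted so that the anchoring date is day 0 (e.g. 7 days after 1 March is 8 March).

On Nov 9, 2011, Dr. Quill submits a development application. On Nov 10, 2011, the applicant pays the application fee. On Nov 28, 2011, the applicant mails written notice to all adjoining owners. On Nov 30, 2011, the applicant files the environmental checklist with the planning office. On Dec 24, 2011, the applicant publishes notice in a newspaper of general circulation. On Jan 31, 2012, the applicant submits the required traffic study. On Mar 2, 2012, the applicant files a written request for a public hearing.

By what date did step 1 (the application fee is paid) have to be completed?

Step 1 runs from Nov 9, 2011, when the application is submitted. 13 days after Nov 9, 2011 is Nov 22, 2011.

Nov 22, 2011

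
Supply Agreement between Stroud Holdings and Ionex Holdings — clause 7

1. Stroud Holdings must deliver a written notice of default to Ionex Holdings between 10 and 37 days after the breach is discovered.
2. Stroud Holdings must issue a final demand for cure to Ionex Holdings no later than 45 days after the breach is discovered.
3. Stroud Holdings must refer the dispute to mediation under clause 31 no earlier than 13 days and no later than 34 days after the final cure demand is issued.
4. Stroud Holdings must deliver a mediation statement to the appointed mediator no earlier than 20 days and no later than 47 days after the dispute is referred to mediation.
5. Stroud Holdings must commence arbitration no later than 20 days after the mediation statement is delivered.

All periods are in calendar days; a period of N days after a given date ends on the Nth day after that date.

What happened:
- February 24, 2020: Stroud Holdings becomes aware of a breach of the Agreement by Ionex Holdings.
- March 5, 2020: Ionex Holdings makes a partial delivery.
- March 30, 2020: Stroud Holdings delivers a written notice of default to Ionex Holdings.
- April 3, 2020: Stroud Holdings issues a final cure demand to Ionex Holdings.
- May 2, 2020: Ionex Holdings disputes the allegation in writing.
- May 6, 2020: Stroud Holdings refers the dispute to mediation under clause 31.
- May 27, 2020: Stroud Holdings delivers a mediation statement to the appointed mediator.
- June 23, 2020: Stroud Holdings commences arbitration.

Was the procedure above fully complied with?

No

Step 1: the window is 10–37 days after February 24, 2020 (when the breach is discovered), so March 5, 2020 through April 1, 2020; done March 30, 2020 — within the window.
Step 2: 45 days after February 24, 2020 (when the breach is discovered) is April 9, 2020; completed April 3, 2020, before the deadline.
Step 3: the window is 13–34 days after April 3, 2020 (when the final cure demand is issued), so April 16, 2020 through May 7, 2020; done May 6, 2020 — within the window.
Step 4: the window is 20–47 days after May 6, 2020 (when the dispute is referred to mediation), so May 26, 2020 through June 22, 2020; May 27, 2020 falls inside that range.
Step 5: 20 days after May 27, 2020 (when the mediation statement is delivered) is June 16, 2020; June 23, 2020 misses that deadline by 7 days.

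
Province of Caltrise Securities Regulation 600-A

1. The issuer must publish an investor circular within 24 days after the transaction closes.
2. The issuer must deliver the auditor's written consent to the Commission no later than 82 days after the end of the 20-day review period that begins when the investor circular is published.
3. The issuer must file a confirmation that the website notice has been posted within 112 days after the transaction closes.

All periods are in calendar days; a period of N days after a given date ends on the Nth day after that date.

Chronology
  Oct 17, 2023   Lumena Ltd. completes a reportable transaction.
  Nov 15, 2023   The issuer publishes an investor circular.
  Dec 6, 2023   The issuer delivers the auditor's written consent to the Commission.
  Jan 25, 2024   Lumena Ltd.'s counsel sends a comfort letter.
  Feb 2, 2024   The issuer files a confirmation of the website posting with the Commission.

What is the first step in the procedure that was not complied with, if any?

Step 1

Step 1: 24 days after Oct 17, 2023 (when the transaction closes) is Nov 10, 2023; not done until Nov 15, 2023, 5 days after the deadline.
The analysis stops there.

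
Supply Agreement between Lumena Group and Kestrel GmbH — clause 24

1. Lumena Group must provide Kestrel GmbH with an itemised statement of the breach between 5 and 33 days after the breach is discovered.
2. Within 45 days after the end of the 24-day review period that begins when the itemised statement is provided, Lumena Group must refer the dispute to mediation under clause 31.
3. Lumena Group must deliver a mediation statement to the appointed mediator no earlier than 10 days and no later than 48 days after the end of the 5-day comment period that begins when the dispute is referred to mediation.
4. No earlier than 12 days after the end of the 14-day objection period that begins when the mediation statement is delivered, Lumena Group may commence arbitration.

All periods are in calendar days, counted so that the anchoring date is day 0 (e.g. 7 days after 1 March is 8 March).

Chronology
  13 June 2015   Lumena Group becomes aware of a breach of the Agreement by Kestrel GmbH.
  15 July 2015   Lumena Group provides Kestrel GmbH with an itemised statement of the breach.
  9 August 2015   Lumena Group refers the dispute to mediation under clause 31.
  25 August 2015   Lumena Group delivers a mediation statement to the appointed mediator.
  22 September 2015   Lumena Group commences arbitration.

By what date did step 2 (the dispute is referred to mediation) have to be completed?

The itemised statement is provided on 15 July 2015; the 24-day review period therefore ends 8 August 2015, and step 2 runs from that date. 45 days after 8 August 2015 is 22 September 2015.

22 September 2015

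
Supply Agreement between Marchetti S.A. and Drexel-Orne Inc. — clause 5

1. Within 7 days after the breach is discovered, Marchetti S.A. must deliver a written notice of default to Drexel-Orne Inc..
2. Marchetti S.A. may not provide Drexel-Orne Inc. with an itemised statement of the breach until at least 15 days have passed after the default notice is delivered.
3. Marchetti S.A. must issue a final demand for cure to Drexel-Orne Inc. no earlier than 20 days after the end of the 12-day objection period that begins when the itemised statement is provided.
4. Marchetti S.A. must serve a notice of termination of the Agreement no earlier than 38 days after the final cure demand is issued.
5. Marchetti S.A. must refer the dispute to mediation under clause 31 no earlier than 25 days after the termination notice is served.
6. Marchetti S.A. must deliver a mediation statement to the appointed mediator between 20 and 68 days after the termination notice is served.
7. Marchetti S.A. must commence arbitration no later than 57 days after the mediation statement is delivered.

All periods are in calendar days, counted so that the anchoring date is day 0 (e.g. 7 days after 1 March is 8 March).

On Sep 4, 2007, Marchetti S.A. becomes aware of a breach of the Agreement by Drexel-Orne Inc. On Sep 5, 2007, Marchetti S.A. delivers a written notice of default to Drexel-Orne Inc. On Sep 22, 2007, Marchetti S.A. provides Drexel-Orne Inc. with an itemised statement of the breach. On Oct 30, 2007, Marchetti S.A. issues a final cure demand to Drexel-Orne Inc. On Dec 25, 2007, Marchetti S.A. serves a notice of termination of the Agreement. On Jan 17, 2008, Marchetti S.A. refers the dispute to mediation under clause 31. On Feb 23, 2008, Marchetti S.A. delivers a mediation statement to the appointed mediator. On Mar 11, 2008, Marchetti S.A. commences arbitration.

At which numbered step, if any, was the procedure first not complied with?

Step 5

Step 1: 7 days after Sep 4, 2007 (when the breach is discovered) is Sep 11, 2007; done Sep 5, 2007 — timely.
Step 2: the earliest permitted date is 15 days after Sep 5, 2007 (when the default notice is delivered), i.e. Sep 20, 2007; done Sep 22, 2007 — permitted.
Step 3: the earliest permitted date is 20 days after Oct 4, 2007 (end of the 12-day objection period, which began when the itemised statement is provided on Sep 22, 2007), i.e. Oct 24, 2007; done Oct 30, 2007 — permitted.
Step 4: the earliest permitted date is 38 days after Oct 30, 2007 (when the final cure demand is issued), i.e. Dec 7, 2007; done Dec 25, 2007, after the minimum wait.
Step 5: the earliest permitted date is 25 days after Dec 25, 2007 (when the termination notice is served), i.e. Jan 19, 2008; acted on Jan 17, 2008, 2 days prematurely.
The analysis stops there.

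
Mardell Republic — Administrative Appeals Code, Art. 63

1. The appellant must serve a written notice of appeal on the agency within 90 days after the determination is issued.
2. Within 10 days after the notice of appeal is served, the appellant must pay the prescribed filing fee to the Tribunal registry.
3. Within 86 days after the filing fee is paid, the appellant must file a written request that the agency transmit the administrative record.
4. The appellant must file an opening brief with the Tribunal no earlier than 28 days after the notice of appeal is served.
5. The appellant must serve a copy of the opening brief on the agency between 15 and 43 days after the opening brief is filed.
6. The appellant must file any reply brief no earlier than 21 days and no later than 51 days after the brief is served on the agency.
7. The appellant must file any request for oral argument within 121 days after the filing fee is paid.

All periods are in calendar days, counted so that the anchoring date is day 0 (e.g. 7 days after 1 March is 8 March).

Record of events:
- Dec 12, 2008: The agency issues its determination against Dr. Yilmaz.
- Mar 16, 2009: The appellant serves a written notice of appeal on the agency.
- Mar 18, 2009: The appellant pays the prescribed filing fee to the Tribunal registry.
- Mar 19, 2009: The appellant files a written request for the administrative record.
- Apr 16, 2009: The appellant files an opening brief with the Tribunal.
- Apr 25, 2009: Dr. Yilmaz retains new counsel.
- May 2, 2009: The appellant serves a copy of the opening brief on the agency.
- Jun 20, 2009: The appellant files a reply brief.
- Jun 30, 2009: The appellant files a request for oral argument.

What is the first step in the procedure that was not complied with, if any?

Step 1

(1) due by Dec 12, 2008 + 90 days = Mar 12, 2009; not done until Mar 16, 2009, 4 days after the deadline.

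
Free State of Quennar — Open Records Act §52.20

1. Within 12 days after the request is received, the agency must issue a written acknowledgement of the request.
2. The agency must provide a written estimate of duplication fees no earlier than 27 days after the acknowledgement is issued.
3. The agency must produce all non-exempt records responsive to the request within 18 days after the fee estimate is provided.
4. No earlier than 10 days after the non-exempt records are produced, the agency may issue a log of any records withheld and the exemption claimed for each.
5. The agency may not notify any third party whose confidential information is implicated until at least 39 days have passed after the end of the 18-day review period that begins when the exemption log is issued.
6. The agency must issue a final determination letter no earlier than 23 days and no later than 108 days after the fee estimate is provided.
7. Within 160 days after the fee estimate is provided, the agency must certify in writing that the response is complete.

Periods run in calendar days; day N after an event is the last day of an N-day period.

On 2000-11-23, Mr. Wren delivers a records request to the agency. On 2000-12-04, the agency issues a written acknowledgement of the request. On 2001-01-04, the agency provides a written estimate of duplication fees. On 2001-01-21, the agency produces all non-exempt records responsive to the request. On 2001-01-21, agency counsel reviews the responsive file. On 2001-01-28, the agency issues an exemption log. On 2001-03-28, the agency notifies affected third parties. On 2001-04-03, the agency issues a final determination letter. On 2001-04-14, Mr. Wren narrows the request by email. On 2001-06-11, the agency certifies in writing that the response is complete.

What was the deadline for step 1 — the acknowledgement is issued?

2000-12-05

Step 1 runs from 2000-11-23, when the request is received. 12 days after 2000-11-23 is 2000-12-05.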